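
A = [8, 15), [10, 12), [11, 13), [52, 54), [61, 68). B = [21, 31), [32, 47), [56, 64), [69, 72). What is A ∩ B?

[61, 64)

A, merged: [8, 15), [52, 54), [61, 68).
[8, 15) meets no B interval.
[52, 54) meets no B interval.
[61, 68) ∩ B → [61, 64).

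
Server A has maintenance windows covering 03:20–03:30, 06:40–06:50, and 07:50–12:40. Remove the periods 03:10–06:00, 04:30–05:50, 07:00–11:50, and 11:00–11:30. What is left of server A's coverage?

06:40-06:50, 11:50-12:40

B, merged: 03:10-06:00, 07:00-11:50.
03:20-03:30: fully covered by B → removed.
06:40-06:50: no B overlap → unchanged.
07:50-12:40 minus B → 11:50-12:40.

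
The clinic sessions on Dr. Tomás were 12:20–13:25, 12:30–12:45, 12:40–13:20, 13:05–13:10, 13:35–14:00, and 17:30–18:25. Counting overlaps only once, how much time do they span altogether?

Merged: 12:20–13:25, 13:35–14:00, 17:30–18:25.
Lengths: 1 h 5 min + 25 min + 55 min = 2 h 25 min.

2 h 25 min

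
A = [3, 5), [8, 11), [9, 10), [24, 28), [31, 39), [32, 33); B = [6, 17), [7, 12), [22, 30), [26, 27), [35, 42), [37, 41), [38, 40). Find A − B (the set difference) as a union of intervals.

Merge the first list: [3, 5), [8, 11), [24, 28), [31, 39).
Merge the second list: [6, 17), [22, 30), [35, 42).
[3, 5): no B overlap → unchanged.
[8, 11): fully covered by B → removed.
[24, 28): fully covered by B → removed.
[31, 39) minus B → [31, 35).

[3, 5) ∪ [31, 35)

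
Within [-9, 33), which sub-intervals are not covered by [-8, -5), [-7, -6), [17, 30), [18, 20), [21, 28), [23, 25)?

After merging, the occupied span is [-8, -5), [17, 30).
Gaps within [-9, 33): [-9, -8), [-5, 17), [30, 33).

[-9, -8) ∪ [-5, 17) ∪ [30, 33)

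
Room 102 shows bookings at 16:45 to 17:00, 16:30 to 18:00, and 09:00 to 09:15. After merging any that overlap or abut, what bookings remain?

09:00-09:15, 16:30-18:00

Sort by start: 09:00-09:15, 16:30-18:00, 16:45-17:00.
16:30-18:00 is disjoint → start new block.
16:45-17:00 overlaps/touches 16:30-18:00 → extend to 16:30-18:00.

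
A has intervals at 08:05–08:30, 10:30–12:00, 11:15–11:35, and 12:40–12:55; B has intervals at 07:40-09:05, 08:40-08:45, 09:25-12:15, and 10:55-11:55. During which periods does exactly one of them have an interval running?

07:40–08:05, 08:30–09:05, 09:25–10:30, 12:00–12:15, 12:40–12:55

First set merges to 08:05–08:30, 10:30–12:00, 12:40–12:55.
Second set merges to 07:40–09:05, 09:25–12:15.
A \ B = 12:40–12:55.
B \ A = 07:40–08:05, 08:30–09:05, 09:25–10:30, 12:00–12:15.
Union of the two gives the symmetric difference.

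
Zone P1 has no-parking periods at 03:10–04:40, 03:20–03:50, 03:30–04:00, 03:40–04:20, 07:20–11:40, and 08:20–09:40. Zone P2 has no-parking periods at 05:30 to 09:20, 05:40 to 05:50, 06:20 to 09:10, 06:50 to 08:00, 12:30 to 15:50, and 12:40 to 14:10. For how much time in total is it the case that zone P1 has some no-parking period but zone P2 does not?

3 h 50 min

A, merged: 03:10–04:40, 07:20–11:40.
B, merged: 05:30–09:20, 12:30–15:50.
A \ B = 03:10–04:40, 09:20–11:40.
Total: 1 h 30 min + 2 h 20 min = 3 h 50 min.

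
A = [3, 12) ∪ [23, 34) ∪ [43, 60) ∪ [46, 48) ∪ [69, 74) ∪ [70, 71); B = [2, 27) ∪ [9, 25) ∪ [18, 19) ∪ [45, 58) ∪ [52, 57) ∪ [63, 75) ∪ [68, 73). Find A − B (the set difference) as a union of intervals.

A, merged: [3, 12), [23, 34), [43, 60), [69, 74).
B, merged: [2, 27), [45, 58), [63, 75).
[3, 12) lies entirely inside B → drops out.
[23, 34) with B removed leaves [27, 34).
[43, 60) with B removed leaves [43, 45), [58, 60).
[69, 74) lies entirely inside B → drops out.

[27, 34) ∪ [43, 45) ∪ [58, 60)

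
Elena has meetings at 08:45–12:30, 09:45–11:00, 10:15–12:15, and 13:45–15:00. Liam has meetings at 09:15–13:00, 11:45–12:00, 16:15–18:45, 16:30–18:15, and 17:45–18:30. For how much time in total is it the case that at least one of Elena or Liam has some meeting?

Merge the first list: 08:45-12:30, 13:45-15:00.
Merge the second list: 09:15-13:00, 16:15-18:45.
A ∪ B = 08:45-13:00, 13:45-15:00, 16:15-18:45.
Total: 4 h 15 min + 1 h 15 min + 2 h 30 min = 8 h.

8 h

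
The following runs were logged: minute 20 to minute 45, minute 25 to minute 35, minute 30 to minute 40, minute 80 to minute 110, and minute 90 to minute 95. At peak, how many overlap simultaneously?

3

Sweep endpoints in order; track running count of active intervals.
Peak of 3 reached at minute 30.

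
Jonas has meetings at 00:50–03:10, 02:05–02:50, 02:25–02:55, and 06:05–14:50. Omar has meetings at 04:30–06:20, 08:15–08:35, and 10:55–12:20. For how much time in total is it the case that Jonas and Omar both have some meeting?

Merge the first list: 00:50-03:10, 06:05-14:50.
A ∩ B = 06:05-06:20, 08:15-08:35, 10:55-12:20.
Total: 15 min + 20 min + 1 h 25 min = 2 h.

2 h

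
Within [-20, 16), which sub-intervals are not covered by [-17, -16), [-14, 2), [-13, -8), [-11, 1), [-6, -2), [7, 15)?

[-20, -17) ∪ [-16, -14) ∪ [2, 7) ∪ [15, 16)

After merging, the occupied span is [-17, -16), [-14, 2), [7, 15).
Complement within [-20, 16): [-20, -17), [-16, -14), [2, 7), [15, 16).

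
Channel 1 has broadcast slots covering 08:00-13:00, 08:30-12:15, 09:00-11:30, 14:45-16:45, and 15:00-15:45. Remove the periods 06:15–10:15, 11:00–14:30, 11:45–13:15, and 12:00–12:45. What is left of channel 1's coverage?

First set merges to 08:00-13:00, 14:45-16:45.
Second set merges to 06:15-10:15, 11:00-14:30.
08:00-13:00 \ B = 10:15-11:00.
14:45-16:45: nothing removed.

10:15-11:00, 14:45-16:45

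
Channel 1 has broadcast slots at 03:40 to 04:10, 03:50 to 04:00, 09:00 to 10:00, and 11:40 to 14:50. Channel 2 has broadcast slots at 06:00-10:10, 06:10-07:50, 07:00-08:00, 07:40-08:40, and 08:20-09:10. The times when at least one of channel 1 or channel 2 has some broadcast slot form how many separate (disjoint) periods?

A, merged: 03:40–04:10, 09:00–10:00, 11:40–14:50.
B, merged: 06:00–10:10.
A ∪ B = 03:40–04:10, 06:00–10:10, 11:40–14:50.
That is 3 disjoint pieces.

3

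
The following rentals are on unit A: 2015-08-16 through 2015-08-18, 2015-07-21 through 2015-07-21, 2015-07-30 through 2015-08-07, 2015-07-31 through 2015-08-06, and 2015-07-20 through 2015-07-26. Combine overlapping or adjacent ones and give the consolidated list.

Sort by start: 2015-07-20 through 2015-07-26, 2015-07-21 through 2015-07-21, 2015-07-30 through 2015-08-07, 2015-07-31 through 2015-08-06, 2015-08-16 through 2015-08-18.
2015-07-21 through 2015-07-21 overlaps/touches 2015-07-20 through 2015-07-26 → extend to 2015-07-20 through 2015-07-26.
2015-07-30 through 2015-08-07 is disjoint → start new block.
2015-07-31 through 2015-08-06 overlaps/touches 2015-07-30 through 2015-08-07 → extend to 2015-07-30 through 2015-08-07.
2015-08-16 through 2015-08-18 is disjoint → start new block.

2015-07-20 through 2015-07-26, 2015-07-30 through 2015-08-07, 2015-08-16 through 2015-08-18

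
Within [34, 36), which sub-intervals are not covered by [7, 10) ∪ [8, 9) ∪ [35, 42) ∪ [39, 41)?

[34, 35)

Covered (merged): [7, 10), [35, 42).
Uncovered inside [34, 36): [34, 35).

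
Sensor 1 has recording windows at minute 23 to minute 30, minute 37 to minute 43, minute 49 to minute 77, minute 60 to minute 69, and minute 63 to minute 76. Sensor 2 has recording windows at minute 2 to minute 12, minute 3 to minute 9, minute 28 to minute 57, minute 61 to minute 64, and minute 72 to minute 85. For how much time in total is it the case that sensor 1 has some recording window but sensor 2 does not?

17 minutes

First set merges to minute 23 to minute 30, minute 37 to minute 43, minute 49 to minute 77.
Second set merges to minute 2 to minute 12, minute 28 to minute 57, minute 61 to minute 64, minute 72 to minute 85.
A \ B = minute 23 to minute 28, minute 57 to minute 61, minute 64 to minute 72.
Total: 5 minutes + 4 minutes + 8 minutes = 17 minutes.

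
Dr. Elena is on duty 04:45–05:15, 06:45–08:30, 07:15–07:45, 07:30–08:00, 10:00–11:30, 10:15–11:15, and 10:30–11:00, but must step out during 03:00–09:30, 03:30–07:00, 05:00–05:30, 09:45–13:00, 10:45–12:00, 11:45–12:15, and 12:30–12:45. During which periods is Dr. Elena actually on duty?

none

A, merged: 04:45–05:15, 06:45–08:30, 10:00–11:30.
B, merged: 03:00–09:30, 09:45–13:00.
04:45–05:15: entirely removed.
06:45–08:30: entirely removed.
10:00–11:30: entirely removed.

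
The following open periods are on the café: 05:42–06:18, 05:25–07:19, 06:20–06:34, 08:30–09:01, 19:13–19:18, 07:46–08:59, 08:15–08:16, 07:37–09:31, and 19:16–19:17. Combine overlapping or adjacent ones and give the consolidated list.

Sort by start: 05:25-07:19, 05:42-06:18, 06:20-06:34, 07:37-09:31, 07:46-08:59, 08:15-08:16, 08:30-09:01, 19:13-19:18, 19:16-19:17.
05:42-06:18 overlaps/touches 05:25-07:19 → extend to 05:25-07:19.
06:20-06:34 overlaps/touches 05:25-07:19 → extend to 05:25-07:19.
07:37-09:31 is disjoint → start new block.
07:46-08:59 overlaps/touches 07:37-09:31 → extend to 07:37-09:31.
08:15-08:16 overlaps/touches 07:37-09:31 → extend to 07:37-09:31.
08:30-09:01 overlaps/touches 07:37-09:31 → extend to 07:37-09:31.
19:13-19:18 is disjoint → start new block.
19:16-19:17 overlaps/touches 19:13-19:18 → extend to 19:13-19:18.

05:25-07:19, 07:37-09:31, 19:13-19:18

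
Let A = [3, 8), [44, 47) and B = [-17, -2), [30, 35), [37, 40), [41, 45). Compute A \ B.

[3, 8): nothing removed.
[44, 47) \ B = [45, 47).

[3, 8) ∪ [45, 47)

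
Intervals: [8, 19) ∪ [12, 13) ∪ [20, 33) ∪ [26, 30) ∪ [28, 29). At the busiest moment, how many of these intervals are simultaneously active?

3

At 28, 3 of the intervals are simultaneously active.
No point has more.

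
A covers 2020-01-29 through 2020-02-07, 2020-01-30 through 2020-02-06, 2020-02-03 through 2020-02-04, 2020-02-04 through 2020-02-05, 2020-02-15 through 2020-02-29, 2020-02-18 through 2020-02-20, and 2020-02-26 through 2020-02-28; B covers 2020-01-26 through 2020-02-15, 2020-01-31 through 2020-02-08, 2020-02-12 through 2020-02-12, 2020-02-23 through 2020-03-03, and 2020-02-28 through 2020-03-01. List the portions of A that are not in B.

2020-02-16 through 2020-02-22

A, merged: 2020-01-29 through 2020-02-07, 2020-02-15 through 2020-02-29.
B, merged: 2020-01-26 through 2020-02-15, 2020-02-23 through 2020-03-03.
2020-01-29 through 2020-02-07: entirely removed.
2020-02-15 through 2020-02-29 \ B = 2020-02-16 through 2020-02-22.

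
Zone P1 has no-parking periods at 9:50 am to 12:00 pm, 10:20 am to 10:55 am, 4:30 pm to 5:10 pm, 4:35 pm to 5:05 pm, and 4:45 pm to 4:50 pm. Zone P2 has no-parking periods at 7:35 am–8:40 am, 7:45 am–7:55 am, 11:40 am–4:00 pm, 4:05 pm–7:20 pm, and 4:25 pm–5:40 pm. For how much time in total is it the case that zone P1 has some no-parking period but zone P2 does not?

A, merged: 9:50 am–12:00 pm, 4:30 pm–5:10 pm.
B, merged: 7:35 am–8:40 am, 11:40 am–4:00 pm, 4:05 pm–7:20 pm.
A \ B = 9:50 am–11:40 am.
Total: 1 h 50 min.

1 h 50 min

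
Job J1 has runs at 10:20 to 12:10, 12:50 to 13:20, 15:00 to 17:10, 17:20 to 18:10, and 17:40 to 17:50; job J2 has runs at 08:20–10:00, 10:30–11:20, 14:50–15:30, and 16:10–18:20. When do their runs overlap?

10:30–11:20, 15:00–15:30, 16:10–17:10, 17:20–18:10

Merge the first list: 10:20–12:10, 12:50–13:20, 15:00–17:10, 17:20–18:10.
10:20–12:10 ∩ B → 10:30–11:20.
12:50–13:20 meets no B interval.
15:00–17:10 ∩ B → 15:00–15:30, 16:10–17:10.
17:20–18:10 ∩ B → 17:20–18:10.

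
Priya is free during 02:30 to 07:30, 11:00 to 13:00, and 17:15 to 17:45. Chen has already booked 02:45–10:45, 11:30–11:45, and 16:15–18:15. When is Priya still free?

02:30–07:30 with B removed leaves 02:30–02:45.
11:00–13:00 with B removed leaves 11:00–11:30, 11:45–13:00.
17:15–17:45 lies entirely inside B → drops out.

02:30–02:45, 11:00–11:30, 11:45–13:00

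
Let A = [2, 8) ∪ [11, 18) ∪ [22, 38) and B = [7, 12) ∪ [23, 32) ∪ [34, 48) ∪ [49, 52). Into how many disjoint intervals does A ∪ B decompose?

A ∪ B = [2, 18), [22, 48), [49, 52).
That is 3 disjoint pieces.

3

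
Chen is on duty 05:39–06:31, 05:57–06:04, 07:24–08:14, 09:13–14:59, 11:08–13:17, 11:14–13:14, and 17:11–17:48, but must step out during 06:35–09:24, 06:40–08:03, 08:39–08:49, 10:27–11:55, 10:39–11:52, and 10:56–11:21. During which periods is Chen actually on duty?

Merge the first list: 05:39–06:31, 07:24–08:14, 09:13–14:59, 17:11–17:48.
Merge the second list: 06:35–09:24, 10:27–11:55.
05:39–06:31: no B overlap → unchanged.
07:24–08:14: fully covered by B → removed.
09:13–14:59 minus B → 09:24–10:27, 11:55–14:59.
17:11–17:48: no B overlap → unchanged.

05:39–06:31, 09:24–10:27, 11:55–14:59, 17:11–17:48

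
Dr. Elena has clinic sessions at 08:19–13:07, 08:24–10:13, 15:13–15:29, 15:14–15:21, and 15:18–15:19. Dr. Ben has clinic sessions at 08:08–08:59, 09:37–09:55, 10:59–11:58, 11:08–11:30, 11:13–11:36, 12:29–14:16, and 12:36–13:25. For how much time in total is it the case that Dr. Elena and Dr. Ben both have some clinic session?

2 h 35 min

Merge the first list: 08:19–13:07, 15:13–15:29.
Merge the second list: 08:08–08:59, 09:37–09:55, 10:59–11:58, 12:29–14:16.
A ∩ B = 08:19–08:59, 09:37–09:55, 10:59–11:58, 12:29–13:07.
Total: 40 min + 18 min + 59 min + 38 min = 2 h 35 min.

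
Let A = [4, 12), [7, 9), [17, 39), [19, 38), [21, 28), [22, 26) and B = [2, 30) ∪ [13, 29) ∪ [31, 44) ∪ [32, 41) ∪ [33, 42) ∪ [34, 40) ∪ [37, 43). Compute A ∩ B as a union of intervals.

Merge the first list: [4, 12), [17, 39).
Merge the second list: [2, 30), [31, 44).
[4, 12) meets the second set on [4, 12).
[17, 39) meets the second set on [17, 30), [31, 39).

[4, 12) ∪ [17, 30) ∪ [31, 39)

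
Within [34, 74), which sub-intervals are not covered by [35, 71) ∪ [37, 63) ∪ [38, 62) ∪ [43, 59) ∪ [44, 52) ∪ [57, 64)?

[34, 35) ∪ [71, 74)

The merged coverage is [35, 71).
Gaps within [34, 74): [34, 35), [71, 74).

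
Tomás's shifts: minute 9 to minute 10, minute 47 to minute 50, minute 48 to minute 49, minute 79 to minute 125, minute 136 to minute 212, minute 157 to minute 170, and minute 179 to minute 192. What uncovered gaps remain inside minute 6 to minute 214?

minute 6 to minute 9, minute 10 to minute 47, minute 50 to minute 79, minute 125 to minute 136, minute 212 to minute 214

Covered (merged): minute 9 to minute 10, minute 47 to minute 50, minute 79 to minute 125, minute 136 to minute 212.
Complement within minute 6 to minute 214: minute 6 to minute 9, minute 10 to minute 47, minute 50 to minute 79, minute 125 to minute 136, minute 212 to minute 214.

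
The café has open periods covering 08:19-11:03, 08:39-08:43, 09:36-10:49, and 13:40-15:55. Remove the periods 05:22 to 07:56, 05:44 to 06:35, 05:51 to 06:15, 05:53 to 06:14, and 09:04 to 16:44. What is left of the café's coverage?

A, merged: 08:19–11:03, 13:40–15:55.
B, merged: 05:22–07:56, 09:04–16:44.
08:19–11:03 with B removed leaves 08:19–09:04.
13:40–15:55 lies entirely inside B → drops out.

08:19–09:04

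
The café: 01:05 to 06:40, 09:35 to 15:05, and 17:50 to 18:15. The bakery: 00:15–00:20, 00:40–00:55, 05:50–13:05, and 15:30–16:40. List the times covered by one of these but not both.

Only in the first: 01:05–05:50, 13:05–15:05, 17:50–18:15.
Only in the second: 00:15–00:20, 00:40–00:55, 06:40–09:35, 15:30–16:40.
Together these are the periods covered by exactly one.

00:15–00:20, 00:40–00:55, 01:05–05:50, 06:40–09:35, 13:05–15:05, 15:30–16:40, 17:50–18:15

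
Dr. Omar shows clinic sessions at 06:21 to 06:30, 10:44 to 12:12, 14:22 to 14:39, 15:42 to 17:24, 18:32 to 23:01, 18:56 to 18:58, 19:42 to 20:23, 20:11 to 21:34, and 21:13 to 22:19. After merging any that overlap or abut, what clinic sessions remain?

06:21-06:30, 10:44-12:12, 14:22-14:39, 15:42-17:24, 18:32-23:01

10:44-12:12 is disjoint → start new block.
14:22-14:39 is disjoint → start new block.
15:42-17:24 is disjoint → start new block.
18:32-23:01 is disjoint → start new block.
18:56-18:58 overlaps/touches 18:32-23:01 → extend to 18:32-23:01.
19:42-20:23 overlaps/touches 18:32-23:01 → extend to 18:32-23:01.
20:11-21:34 overlaps/touches 18:32-23:01 → extend to 18:32-23:01.
21:13-22:19 overlaps/touches 18:32-23:01 → extend to 18:32-23:01.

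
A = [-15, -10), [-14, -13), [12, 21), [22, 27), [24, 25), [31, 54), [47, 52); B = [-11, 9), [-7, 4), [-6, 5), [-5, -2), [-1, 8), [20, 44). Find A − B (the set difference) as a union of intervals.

First set merges to [-15, -10), [12, 21), [22, 27), [31, 54).
Second set merges to [-11, 9), [20, 44).
[-15, -10) minus B → [-15, -11).
[12, 21) minus B → [12, 20).
[22, 27): fully covered by B → removed.
[31, 54) minus B → [44, 54).

[-15, -11) ∪ [12, 20) ∪ [44, 54)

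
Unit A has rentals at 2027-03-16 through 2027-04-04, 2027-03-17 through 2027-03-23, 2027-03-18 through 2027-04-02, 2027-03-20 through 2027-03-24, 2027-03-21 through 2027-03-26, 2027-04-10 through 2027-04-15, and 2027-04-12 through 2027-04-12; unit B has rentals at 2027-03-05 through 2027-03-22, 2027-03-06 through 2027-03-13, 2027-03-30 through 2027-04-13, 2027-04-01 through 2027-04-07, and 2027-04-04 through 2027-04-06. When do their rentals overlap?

First set merges to 2027-03-16 through 2027-04-04, 2027-04-10 through 2027-04-15.
Second set merges to 2027-03-05 through 2027-03-22, 2027-03-30 through 2027-04-13.
2027-03-16 through 2027-04-04 meets the second set on 2027-03-16 through 2027-03-22, 2027-03-30 through 2027-04-04.
2027-04-10 through 2027-04-15 meets the second set on 2027-04-10 through 2027-04-13.

2027-03-16 through 2027-03-22, 2027-03-30 through 2027-04-04, 2027-04-10 through 2027-04-13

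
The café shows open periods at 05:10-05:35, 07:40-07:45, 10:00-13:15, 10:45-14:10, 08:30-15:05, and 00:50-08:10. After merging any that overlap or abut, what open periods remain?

00:50–08:10, 08:30–15:05

Sort by start: 00:50–08:10, 05:10–05:35, 07:40–07:45, 08:30–15:05, 10:00–13:15, 10:45–14:10.
05:10–05:35 overlaps/touches 00:50–08:10 → extend to 00:50–08:10.
07:40–07:45 overlaps/touches 00:50–08:10 → extend to 00:50–08:10.
08:30–15:05 is disjoint → start new block.
10:00–13:15 overlaps/touches 08:30–15:05 → extend to 08:30–15:05.
10:45–14:10 overlaps/touches 08:30–15:05 → extend to 08:30–15:05.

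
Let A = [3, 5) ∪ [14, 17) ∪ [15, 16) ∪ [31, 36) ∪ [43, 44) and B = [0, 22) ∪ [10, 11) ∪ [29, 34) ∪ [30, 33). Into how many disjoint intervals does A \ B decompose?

Merge the first list: [3, 5), [14, 17), [31, 36), [43, 44).
Merge the second list: [0, 22), [29, 34).
A \ B = [34, 36), [43, 44).
That is 2 disjoint pieces.

2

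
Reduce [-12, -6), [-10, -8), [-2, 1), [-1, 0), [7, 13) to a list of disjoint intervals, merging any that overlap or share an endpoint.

[-10, -8) overlaps/touches [-12, -6) → extend to [-12, -6).
[-2, 1) is disjoint → start new block.
[-1, 0) overlaps/touches [-2, 1) → extend to [-2, 1).
[7, 13) is disjoint → start new block.

[-12, -6) ∪ [-2, 1) ∪ [7, 13)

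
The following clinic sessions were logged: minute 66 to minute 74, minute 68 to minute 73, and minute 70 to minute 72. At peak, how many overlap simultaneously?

At minute 70, 3 of the intervals are simultaneously active.
No point has more.

3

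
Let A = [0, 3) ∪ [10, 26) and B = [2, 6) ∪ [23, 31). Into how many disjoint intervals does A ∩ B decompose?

2

A ∩ B = [2, 3), [23, 26).
That is 2 disjoint pieces.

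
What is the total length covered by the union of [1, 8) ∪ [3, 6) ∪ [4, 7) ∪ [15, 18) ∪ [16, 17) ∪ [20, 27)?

Merged: [1, 8), [15, 18), [20, 27).
Lengths: 7 + 3 + 7 = 17.

17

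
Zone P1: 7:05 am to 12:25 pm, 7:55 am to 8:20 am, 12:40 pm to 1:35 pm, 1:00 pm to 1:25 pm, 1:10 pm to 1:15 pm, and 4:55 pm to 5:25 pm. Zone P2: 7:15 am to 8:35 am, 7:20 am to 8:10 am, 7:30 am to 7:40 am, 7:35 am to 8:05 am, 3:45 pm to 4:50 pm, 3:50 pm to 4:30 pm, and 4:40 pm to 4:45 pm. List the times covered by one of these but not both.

7:05 am-7:15 am, 8:35 am-12:25 pm, 12:40 pm-1:35 pm, 3:45 pm-4:50 pm, 4:55 pm-5:25 pm

Merge the first list: 7:05 am-12:25 pm, 12:40 pm-1:35 pm, 4:55 pm-5:25 pm.
Merge the second list: 7:15 am-8:35 am, 3:45 pm-4:50 pm.
Only in the first: 7:05 am-7:15 am, 8:35 am-12:25 pm, 12:40 pm-1:35 pm, 4:55 pm-5:25 pm.
Only in the second: 3:45 pm-4:50 pm.
Together these are the periods covered by exactly one.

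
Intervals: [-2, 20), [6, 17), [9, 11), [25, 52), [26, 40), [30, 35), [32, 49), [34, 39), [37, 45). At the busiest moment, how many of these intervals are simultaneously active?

5

Walk the sorted start/end points keeping a running depth.
The depth first hits 5 at 34.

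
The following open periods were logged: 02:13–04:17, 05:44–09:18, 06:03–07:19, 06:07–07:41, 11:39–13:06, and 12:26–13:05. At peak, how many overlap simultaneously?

3

At 06:07, 3 of the intervals are simultaneously active.
No point has more.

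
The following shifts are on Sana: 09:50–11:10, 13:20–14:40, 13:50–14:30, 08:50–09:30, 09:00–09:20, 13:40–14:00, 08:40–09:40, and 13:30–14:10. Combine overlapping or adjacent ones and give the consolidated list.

08:40-09:40, 09:50-11:10, 13:20-14:40

Sort by start: 08:40-09:40, 08:50-09:30, 09:00-09:20, 09:50-11:10, 13:20-14:40, 13:30-14:10, 13:40-14:00, 13:50-14:30.
08:50-09:30 overlaps/touches 08:40-09:40 → extend to 08:40-09:40.
09:00-09:20 overlaps/touches 08:40-09:40 → extend to 08:40-09:40.
09:50-11:10 is disjoint → start new block.
13:20-14:40 is disjoint → start new block.
13:30-14:10 overlaps/touches 13:20-14:40 → extend to 13:20-14:40.
13:40-14:00 overlaps/touches 13:20-14:40 → extend to 13:20-14:40.
13:50-14:30 overlaps/touches 13:20-14:40 → extend to 13:20-14:40.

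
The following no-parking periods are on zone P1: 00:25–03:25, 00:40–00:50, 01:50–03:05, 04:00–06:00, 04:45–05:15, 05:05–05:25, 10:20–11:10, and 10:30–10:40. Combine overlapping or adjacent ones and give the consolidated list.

00:40-00:50 overlaps/touches 00:25-03:25 → extend to 00:25-03:25.
01:50-03:05 overlaps/touches 00:25-03:25 → extend to 00:25-03:25.
04:00-06:00 is disjoint → start new block.
04:45-05:15 overlaps/touches 04:00-06:00 → extend to 04:00-06:00.
05:05-05:25 overlaps/touches 04:00-06:00 → extend to 04:00-06:00.
10:20-11:10 is disjoint → start new block.
10:30-10:40 overlaps/touches 10:20-11:10 → extend to 10:20-11:10.

00:25-03:25, 04:00-06:00, 10:20-11:10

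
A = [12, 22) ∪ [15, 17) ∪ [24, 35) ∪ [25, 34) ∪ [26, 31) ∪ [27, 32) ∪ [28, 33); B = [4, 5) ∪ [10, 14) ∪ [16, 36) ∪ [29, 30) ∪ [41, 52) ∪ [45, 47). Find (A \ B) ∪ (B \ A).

[4, 5) ∪ [10, 12) ∪ [14, 16) ∪ [22, 24) ∪ [35, 36) ∪ [41, 52)

First set merges to [12, 22), [24, 35).
Second set merges to [4, 5), [10, 14), [16, 36), [41, 52).
A but not B: [14, 16).
B but not A: [4, 5), [10, 12), [22, 24), [35, 36), [41, 52).
Combining gives A △ B.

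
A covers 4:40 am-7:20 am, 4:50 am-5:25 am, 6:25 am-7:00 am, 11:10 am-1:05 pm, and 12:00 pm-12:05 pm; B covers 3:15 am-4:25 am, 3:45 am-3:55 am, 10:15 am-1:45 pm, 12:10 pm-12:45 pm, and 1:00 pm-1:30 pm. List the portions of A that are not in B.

First set merges to 4:40 am–7:20 am, 11:10 am–1:05 pm.
Second set merges to 3:15 am–4:25 am, 10:15 am–1:45 pm.
4:40 am–7:20 am is untouched.
11:10 am–1:05 pm lies entirely inside B → drops out.

4:40 am–7:20 am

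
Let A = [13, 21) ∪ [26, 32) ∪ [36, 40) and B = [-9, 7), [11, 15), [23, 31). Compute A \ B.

[13, 21) \ B = [15, 21).
[26, 32) \ B = [31, 32).
[36, 40): nothing removed.

[15, 21) ∪ [31, 32) ∪ [36, 40)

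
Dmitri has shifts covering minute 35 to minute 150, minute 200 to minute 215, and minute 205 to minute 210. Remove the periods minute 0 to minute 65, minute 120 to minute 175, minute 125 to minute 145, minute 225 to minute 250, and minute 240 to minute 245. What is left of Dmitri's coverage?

A, merged: minute 35 to minute 150, minute 200 to minute 215.
B, merged: minute 0 to minute 65, minute 120 to minute 175, minute 225 to minute 250.
minute 35 to minute 150 with B removed leaves minute 65 to minute 120.
minute 200 to minute 215 is untouched.

minute 65 to minute 120, minute 200 to minute 215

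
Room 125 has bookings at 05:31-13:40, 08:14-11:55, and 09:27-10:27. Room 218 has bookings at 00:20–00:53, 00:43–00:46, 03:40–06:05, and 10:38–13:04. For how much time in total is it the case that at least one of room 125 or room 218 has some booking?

First set merges to 05:31–13:40.
Second set merges to 00:20–00:53, 03:40–06:05, 10:38–13:04.
A ∪ B = 00:20–00:53, 03:40–13:40.
Total: 33 min + 10 h = 10 h 33 min.

10 h 33 min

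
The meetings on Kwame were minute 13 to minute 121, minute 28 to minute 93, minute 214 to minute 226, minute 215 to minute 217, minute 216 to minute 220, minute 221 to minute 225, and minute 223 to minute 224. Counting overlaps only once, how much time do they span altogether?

120 minutes

Merged: minute 13 to minute 121, minute 214 to minute 226.
Lengths: 108 minutes + 12 minutes = 120 minutes.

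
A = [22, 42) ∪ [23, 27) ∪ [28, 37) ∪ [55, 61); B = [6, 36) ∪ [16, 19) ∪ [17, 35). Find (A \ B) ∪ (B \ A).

First set merges to [22, 42), [55, 61).
Second set merges to [6, 36).
A \ B = [36, 42), [55, 61).
B \ A = [6, 22).
Union of the two gives the symmetric difference.

[6, 22) ∪ [36, 42) ∪ [55, 61)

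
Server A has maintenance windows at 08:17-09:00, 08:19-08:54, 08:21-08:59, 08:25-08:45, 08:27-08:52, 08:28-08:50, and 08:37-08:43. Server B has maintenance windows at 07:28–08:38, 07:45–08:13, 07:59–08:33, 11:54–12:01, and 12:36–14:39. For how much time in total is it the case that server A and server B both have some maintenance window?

21 min

Merge the first list: 08:17–09:00.
Merge the second list: 07:28–08:38, 11:54–12:01, 12:36–14:39.
A ∩ B = 08:17–08:38.
Total: 21 min.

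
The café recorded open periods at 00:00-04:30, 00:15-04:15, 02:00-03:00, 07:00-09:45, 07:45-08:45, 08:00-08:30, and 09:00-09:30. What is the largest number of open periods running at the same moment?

At 02:00, 3 of the intervals are simultaneously active.
No point has more.

3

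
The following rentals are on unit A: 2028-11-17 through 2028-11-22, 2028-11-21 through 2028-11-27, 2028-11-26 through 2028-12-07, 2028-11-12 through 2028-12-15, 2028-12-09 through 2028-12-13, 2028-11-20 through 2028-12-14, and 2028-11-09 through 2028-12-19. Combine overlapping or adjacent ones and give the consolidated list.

2028-11-09 through 2028-12-19

Sort by start: 2028-11-09 through 2028-12-19, 2028-11-12 through 2028-12-15, 2028-11-17 through 2028-11-22, 2028-11-20 through 2028-12-14, 2028-11-21 through 2028-11-27, 2028-11-26 through 2028-12-07, 2028-12-09 through 2028-12-13.
2028-11-12 through 2028-12-15 overlaps/touches 2028-11-09 through 2028-12-19 → extend to 2028-11-09 through 2028-12-19.
2028-11-17 through 2028-11-22 overlaps/touches 2028-11-09 through 2028-12-19 → extend to 2028-11-09 through 2028-12-19.
2028-11-20 through 2028-12-14 overlaps/touches 2028-11-09 through 2028-12-19 → extend to 2028-11-09 through 2028-12-19.
2028-11-21 through 2028-11-27 overlaps/touches 2028-11-09 through 2028-12-19 → extend to 2028-11-09 through 2028-12-19.
2028-11-26 through 2028-12-07 overlaps/touches 2028-11-09 through 2028-12-19 → extend to 2028-11-09 through 2028-12-19.
2028-12-09 through 2028-12-13 overlaps/touches 2028-11-09 through 2028-12-19 → extend to 2028-11-09 through 2028-12-19.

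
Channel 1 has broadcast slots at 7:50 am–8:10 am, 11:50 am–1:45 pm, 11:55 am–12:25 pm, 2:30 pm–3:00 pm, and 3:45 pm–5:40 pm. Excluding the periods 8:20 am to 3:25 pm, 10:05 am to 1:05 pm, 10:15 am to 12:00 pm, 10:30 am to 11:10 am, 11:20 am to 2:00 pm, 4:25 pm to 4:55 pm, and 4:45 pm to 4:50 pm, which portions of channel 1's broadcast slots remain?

7:50 am–8:10 am, 3:45 pm–4:25 pm, 4:55 pm–5:40 pm

Merge the first list: 7:50 am–8:10 am, 11:50 am–1:45 pm, 2:30 pm–3:00 pm, 3:45 pm–5:40 pm.
Merge the second list: 8:20 am–3:25 pm, 4:25 pm–4:55 pm.
7:50 am–8:10 am is untouched.
11:50 am–1:45 pm lies entirely inside B → drops out.
2:30 pm–3:00 pm lies entirely inside B → drops out.
3:45 pm–5:40 pm with B removed leaves 3:45 pm–4:25 pm, 4:55 pm–5:40 pm.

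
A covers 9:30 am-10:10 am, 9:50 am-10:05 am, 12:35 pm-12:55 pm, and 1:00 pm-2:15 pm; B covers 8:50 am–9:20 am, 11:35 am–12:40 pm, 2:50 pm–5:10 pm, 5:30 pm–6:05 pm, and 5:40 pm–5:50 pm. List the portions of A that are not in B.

9:30 am–10:10 am, 12:40 pm–12:55 pm, 1:00 pm–2:15 pm

First set merges to 9:30 am–10:10 am, 12:35 pm–12:55 pm, 1:00 pm–2:15 pm.
Second set merges to 8:50 am–9:20 am, 11:35 am–12:40 pm, 2:50 pm–5:10 pm, 5:30 pm–6:05 pm.
9:30 am–10:10 am is untouched.
12:35 pm–12:55 pm with B removed leaves 12:40 pm–12:55 pm.
1:00 pm–2:15 pm is untouched.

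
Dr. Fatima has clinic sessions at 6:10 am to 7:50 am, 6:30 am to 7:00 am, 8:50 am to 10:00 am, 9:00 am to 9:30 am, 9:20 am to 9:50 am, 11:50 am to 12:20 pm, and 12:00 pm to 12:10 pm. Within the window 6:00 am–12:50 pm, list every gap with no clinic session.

The merged coverage is 6:10 am-7:50 am, 8:50 am-10:00 am, 11:50 am-12:20 pm.
Complement within 6:00 am-12:50 pm: 6:00 am-6:10 am, 7:50 am-8:50 am, 10:00 am-11:50 am, 12:20 pm-12:50 pm.

6:00 am-6:10 am, 7:50 am-8:50 am, 10:00 am-11:50 am, 12:20 pm-12:50 pm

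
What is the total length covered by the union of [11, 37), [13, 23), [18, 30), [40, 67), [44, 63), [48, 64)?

Merged: [11, 37), [40, 67).
Lengths: 26 + 27 = 53.

53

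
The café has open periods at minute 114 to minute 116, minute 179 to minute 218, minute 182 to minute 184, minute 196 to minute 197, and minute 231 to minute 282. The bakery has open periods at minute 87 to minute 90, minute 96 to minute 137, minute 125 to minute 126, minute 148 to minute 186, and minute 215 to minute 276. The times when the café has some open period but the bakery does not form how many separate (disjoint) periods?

2

First set merges to minute 114 to minute 116, minute 179 to minute 218, minute 231 to minute 282.
Second set merges to minute 87 to minute 90, minute 96 to minute 137, minute 148 to minute 186, minute 215 to minute 276.
A \ B = minute 186 to minute 215, minute 276 to minute 282.
That is 2 disjoint pieces.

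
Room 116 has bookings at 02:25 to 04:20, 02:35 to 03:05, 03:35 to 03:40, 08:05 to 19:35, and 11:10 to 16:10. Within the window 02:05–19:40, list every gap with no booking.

The merged coverage is 02:25-04:20, 08:05-19:35.
Complement within 02:05-19:40: 02:05-02:25, 04:20-08:05, 19:35-19:40.

02:05-02:25, 04:20-08:05, 19:35-19:40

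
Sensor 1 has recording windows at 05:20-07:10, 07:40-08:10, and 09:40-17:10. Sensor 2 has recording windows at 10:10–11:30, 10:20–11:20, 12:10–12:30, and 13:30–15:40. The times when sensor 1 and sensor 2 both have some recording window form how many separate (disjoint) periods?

B, merged: 10:10–11:30, 12:10–12:30, 13:30–15:40.
A ∩ B = 10:10–11:30, 12:10–12:30, 13:30–15:40.
That is 3 disjoint pieces.

3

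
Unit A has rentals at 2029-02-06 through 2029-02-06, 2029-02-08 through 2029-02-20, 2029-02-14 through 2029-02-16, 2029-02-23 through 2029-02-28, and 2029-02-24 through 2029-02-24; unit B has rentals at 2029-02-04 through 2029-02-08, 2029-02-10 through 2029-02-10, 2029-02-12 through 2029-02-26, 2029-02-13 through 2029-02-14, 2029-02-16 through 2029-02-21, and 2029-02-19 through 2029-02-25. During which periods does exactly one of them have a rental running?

First set merges to 2029-02-06 through 2029-02-06, 2029-02-08 through 2029-02-20, 2029-02-23 through 2029-02-28.
Second set merges to 2029-02-04 through 2029-02-08, 2029-02-10 through 2029-02-10, 2029-02-12 through 2029-02-26.
Only in the first: 2029-02-09 through 2029-02-09, 2029-02-11 through 2029-02-11, 2029-02-27 through 2029-02-28.
Only in the second: 2029-02-04 through 2029-02-05, 2029-02-07 through 2029-02-07, 2029-02-21 through 2029-02-22.
Together these are the periods covered by exactly one.

2029-02-04 through 2029-02-05, 2029-02-07 through 2029-02-07, 2029-02-09 through 2029-02-09, 2029-02-11 through 2029-02-11, 2029-02-21 through 2029-02-22, 2029-02-27 through 2029-02-28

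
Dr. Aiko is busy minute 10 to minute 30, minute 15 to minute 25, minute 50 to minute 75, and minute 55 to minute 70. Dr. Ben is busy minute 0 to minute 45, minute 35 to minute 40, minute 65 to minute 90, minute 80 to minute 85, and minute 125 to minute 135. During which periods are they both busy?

First set merges to minute 10 to minute 30, minute 50 to minute 75.
Second set merges to minute 0 to minute 45, minute 65 to minute 90, minute 125 to minute 135.
minute 10 to minute 30 meets the second set on minute 10 to minute 30.
minute 50 to minute 75 meets the second set on minute 65 to minute 75.

minute 10 to minute 30, minute 65 to minute 75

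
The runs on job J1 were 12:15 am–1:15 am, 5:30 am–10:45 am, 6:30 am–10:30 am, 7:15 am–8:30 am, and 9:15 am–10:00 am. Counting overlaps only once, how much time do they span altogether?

6 h 15 min

Merged: 12:15 am–1:15 am, 5:30 am–10:45 am.
Lengths: 1 h + 5 h 15 min = 6 h 15 min.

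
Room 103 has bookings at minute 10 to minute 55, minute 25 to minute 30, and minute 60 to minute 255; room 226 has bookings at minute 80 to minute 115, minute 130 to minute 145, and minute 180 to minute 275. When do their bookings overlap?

minute 80 to minute 115, minute 130 to minute 145, minute 180 to minute 255

A, merged: minute 10 to minute 55, minute 60 to minute 255.
minute 10 to minute 55 falls entirely outside B.
minute 60 to minute 255 overlaps B on minute 80 to minute 115, minute 130 to minute 145, minute 180 to minute 255.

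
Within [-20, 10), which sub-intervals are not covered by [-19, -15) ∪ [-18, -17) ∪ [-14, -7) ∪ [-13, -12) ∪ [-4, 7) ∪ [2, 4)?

Covered (merged): [-19, -15), [-14, -7), [-4, 7).
Gaps within [-20, 10): [-20, -19), [-15, -14), [-7, -4), [7, 10).

[-20, -19) ∪ [-15, -14) ∪ [-7, -4) ∪ [7, 10)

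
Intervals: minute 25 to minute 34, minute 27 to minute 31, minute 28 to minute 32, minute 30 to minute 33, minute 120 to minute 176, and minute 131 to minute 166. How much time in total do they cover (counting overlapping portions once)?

Merged: minute 25 to minute 34, minute 120 to minute 176.
Lengths: 9 minutes + 56 minutes = 65 minutes.

65 minutes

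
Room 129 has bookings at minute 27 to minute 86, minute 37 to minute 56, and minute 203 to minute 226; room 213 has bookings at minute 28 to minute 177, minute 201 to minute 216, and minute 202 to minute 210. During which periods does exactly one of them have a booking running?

minute 27 to minute 28, minute 86 to minute 177, minute 201 to minute 203, minute 216 to minute 226

First set merges to minute 27 to minute 86, minute 203 to minute 226.
Second set merges to minute 28 to minute 177, minute 201 to minute 216.
Only in the first: minute 27 to minute 28, minute 216 to minute 226.
Only in the second: minute 86 to minute 177, minute 201 to minute 203.
Together these are the periods covered by exactly one.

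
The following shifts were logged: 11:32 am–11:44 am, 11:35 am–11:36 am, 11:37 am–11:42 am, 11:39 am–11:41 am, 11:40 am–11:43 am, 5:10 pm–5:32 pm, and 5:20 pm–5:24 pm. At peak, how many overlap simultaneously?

At 11:40 am, 4 of the intervals are simultaneously active.
No point has more.

4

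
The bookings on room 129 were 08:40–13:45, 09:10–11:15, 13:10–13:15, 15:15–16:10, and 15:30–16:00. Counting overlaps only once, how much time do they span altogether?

6 h

Merged: 08:40–13:45, 15:15–16:10.
Lengths: 5 h 5 min + 55 min = 6 h.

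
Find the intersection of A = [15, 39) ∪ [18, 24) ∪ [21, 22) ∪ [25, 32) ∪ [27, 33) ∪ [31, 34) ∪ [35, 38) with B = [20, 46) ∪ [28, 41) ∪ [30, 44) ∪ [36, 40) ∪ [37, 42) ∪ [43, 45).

First set merges to [15, 39).
Second set merges to [20, 46).
[15, 39) overlaps B on [20, 39).

[20, 39)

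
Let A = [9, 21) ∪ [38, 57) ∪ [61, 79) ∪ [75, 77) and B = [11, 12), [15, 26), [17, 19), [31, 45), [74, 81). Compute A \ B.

[9, 11) ∪ [12, 15) ∪ [45, 57) ∪ [61, 74)

First set merges to [9, 21), [38, 57), [61, 79).
Second set merges to [11, 12), [15, 26), [31, 45), [74, 81).
[9, 21) \ B = [9, 11), [12, 15).
[38, 57) \ B = [45, 57).
[61, 79) \ B = [61, 74).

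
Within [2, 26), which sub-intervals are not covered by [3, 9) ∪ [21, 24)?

Covered (merged): [3, 9), [21, 24).
Complement within [2, 26): [2, 3), [9, 21), [24, 26).

[2, 3) ∪ [9, 21) ∪ [24, 26)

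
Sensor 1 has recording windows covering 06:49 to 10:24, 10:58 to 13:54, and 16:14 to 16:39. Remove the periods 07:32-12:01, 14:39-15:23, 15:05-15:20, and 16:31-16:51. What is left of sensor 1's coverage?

06:49–07:32, 12:01–13:54, 16:14–16:31

Second set merges to 07:32–12:01, 14:39–15:23, 16:31–16:51.
06:49–10:24 \ B = 06:49–07:32.
10:58–13:54 \ B = 12:01–13:54.
16:14–16:39 \ B = 16:14–16:31.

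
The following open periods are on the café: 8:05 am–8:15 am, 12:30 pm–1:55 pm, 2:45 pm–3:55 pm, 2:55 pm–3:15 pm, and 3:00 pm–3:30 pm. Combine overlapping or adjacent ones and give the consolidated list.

12:30 pm-1:55 pm is disjoint → start new block.
2:45 pm-3:55 pm is disjoint → start new block.
2:55 pm-3:15 pm overlaps/touches 2:45 pm-3:55 pm → extend to 2:45 pm-3:55 pm.
3:00 pm-3:30 pm overlaps/touches 2:45 pm-3:55 pm → extend to 2:45 pm-3:55 pm.

8:05 am-8:15 am, 12:30 pm-1:55 pm, 2:45 pm-3:55 pm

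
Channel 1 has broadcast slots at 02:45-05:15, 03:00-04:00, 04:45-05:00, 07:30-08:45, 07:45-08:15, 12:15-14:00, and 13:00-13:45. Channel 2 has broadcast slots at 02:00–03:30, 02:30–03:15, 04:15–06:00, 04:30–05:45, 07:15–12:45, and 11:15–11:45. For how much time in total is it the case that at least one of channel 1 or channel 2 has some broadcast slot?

First set merges to 02:45–05:15, 07:30–08:45, 12:15–14:00.
Second set merges to 02:00–03:30, 04:15–06:00, 07:15–12:45.
A ∪ B = 02:00–06:00, 07:15–14:00.
Total: 4 h + 6 h 45 min = 10 h 45 min.

10 h 45 min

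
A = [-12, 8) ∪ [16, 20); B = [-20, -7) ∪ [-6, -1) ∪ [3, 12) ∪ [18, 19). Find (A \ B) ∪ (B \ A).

[-20, -12) ∪ [-7, -6) ∪ [-1, 3) ∪ [8, 12) ∪ [16, 18) ∪ [19, 20)

Only in the first: [-7, -6), [-1, 3), [16, 18), [19, 20).
Only in the second: [-20, -12), [8, 12).
Together these are the periods covered by exactly one.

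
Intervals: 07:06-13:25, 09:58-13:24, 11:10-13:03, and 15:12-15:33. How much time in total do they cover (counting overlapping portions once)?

Merged: 07:06–13:25, 15:12–15:33.
Lengths: 6 h 19 min + 21 min = 6 h 40 min.

6 h 40 min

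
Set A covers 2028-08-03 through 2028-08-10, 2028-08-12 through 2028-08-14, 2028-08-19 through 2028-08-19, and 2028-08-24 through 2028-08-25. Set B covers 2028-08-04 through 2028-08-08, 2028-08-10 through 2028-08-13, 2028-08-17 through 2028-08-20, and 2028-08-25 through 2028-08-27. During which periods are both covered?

2028-08-03 through 2028-08-10 meets the second set on 2028-08-04 through 2028-08-08, 2028-08-10 through 2028-08-10.
2028-08-12 through 2028-08-14 meets the second set on 2028-08-12 through 2028-08-13.
2028-08-19 through 2028-08-19 meets the second set on 2028-08-19 through 2028-08-19.
2028-08-24 through 2028-08-25 meets the second set on 2028-08-25 through 2028-08-25.

2028-08-04 through 2028-08-08, 2028-08-10 through 2028-08-10, 2028-08-12 through 2028-08-13, 2028-08-19 through 2028-08-19, 2028-08-25 through 2028-08-25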